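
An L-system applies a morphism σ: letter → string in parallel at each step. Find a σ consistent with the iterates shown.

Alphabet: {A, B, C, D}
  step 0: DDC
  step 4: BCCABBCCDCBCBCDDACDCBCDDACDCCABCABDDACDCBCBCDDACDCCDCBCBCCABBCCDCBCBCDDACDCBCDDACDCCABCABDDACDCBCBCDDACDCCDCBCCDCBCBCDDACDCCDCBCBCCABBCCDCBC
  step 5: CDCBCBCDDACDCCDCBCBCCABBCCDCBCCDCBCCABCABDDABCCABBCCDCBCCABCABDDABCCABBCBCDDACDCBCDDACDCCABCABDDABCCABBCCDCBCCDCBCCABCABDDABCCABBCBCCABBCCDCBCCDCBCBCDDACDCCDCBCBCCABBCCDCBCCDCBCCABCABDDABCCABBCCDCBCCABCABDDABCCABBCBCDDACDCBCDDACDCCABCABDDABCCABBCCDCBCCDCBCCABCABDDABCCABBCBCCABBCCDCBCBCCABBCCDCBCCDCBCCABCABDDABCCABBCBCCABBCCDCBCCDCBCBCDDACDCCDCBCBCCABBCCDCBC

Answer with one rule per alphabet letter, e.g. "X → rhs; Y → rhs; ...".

A->DDA, B->CDC, C->BC, D->CAB

  step 4 ⇒ step 5: BCCABBCCDCBCBCDDACDCBCDDACDCCABCABDDACDCBCBCDDACDCCDCBCBCCABBCCDCBCBCDDACDCBCDDACDCCABCABDDACDCBCBCDDACDCCDCBCCDCBCBCDDACDCCDCBCBCCABBCCDCBC ⇒ CDC·BC·BC·DDA·CDC·CDC·BC·BC·CAB·BC·CDC·BC·CDC·BC·CAB·CAB·DDA·BC·CAB·BC·CDC·BC·CAB·CAB·DDA·BC·CAB·BC·BC·DDA·CDC·BC·DDA·CDC·CAB·CAB·DDA·BC·CAB·BC·CDC·BC·CDC·BC·CAB·CAB·DDA·BC·CAB·BC·BC·CAB·BC·CDC·BC·CDC·BC·BC·DDA·CDC·CDC·BC·BC·CAB·BC·CDC·BC·CDC·BC·CAB·CAB·DDA·BC·CAB·BC·CDC·BC·CAB·CAB·DDA·BC·CAB·BC·BC·DDA·CDC·BC·DDA·CDC·CAB·CAB·DDA·BC·CAB·BC·CDC·BC·CDC·BC·CAB·CAB·DDA·BC·CAB·BC·BC·CAB·BC·CDC·BC·BC·CAB·BC·CDC·BC·CDC·BC·CAB·CAB·DDA·BC·CAB·BC·BC·CAB·BC·CDC·BC·CDC·BC·BC·DDA·CDC·CDC·BC·BC·CAB·BC·CDC·BC
    A ↦ DDA
    B ↦ CDC
    C ↦ BC
    D ↦ CAB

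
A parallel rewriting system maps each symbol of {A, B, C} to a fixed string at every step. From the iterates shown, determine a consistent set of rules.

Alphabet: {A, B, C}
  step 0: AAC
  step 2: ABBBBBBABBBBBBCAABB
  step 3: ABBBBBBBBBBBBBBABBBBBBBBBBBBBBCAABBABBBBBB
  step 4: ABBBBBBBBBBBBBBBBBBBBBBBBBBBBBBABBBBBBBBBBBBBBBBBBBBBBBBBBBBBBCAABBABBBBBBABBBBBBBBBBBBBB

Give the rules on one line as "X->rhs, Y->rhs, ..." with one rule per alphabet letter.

  step 3 ⇒ step 4: ABBBBBBBBBBBBBBABBBBBBBBBBBBBBCAABBABBBBBB ⇒ ABB·BB·BB·BB·BB·BB·BB·BB·BB·BB·BB·BB·BB·BB·BB·ABB·BB·BB·BB·BB·BB·BB·BB·BB·BB·BB·BB·BB·BB·BB·CA·ABB·ABB·BB·BB·ABB·BB·BB·BB·BB·BB·BB
    A ↦ ABB
    B ↦ BB
    C ↦ CA

A->ABB, B->BB, C->CA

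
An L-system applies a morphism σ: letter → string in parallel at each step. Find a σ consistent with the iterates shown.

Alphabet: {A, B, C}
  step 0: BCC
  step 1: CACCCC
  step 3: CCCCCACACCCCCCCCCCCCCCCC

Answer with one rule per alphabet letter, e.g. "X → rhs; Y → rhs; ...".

A->BB, B->CA, C->CC

  step 0 ⇒ step 1: BCC ⇒ CA·CC·CC
    B ↦ CA
    C ↦ CC
    A ↦ BB  (constrained at step 1)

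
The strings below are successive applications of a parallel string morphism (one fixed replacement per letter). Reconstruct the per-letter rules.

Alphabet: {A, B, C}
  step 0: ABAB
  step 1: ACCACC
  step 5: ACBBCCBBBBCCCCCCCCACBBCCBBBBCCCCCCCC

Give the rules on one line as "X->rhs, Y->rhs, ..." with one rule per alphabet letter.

  step 0 ⇒ step 1: ABAB ⇒ AC·C·AC·C
    A ↦ AC
    B ↦ C
    C ↦ BB  (constrained at step 1)

A->AC, B->C, C->BB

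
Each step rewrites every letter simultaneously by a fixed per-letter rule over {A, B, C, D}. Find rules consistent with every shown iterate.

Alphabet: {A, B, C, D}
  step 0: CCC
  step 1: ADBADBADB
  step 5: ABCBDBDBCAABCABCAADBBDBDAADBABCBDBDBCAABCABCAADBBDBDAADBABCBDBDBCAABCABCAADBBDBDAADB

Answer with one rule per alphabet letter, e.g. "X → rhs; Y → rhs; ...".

  step 0 ⇒ step 1: CCC ⇒ ADB·ADB·ADB
    C ↦ ADB
    A ↦ BD  (constrained at step 1)
    B ↦ A  (constrained at step 1)
    D ↦ BC  (constrained at step 1)

A->BD, B->A, C->ADB, D->BC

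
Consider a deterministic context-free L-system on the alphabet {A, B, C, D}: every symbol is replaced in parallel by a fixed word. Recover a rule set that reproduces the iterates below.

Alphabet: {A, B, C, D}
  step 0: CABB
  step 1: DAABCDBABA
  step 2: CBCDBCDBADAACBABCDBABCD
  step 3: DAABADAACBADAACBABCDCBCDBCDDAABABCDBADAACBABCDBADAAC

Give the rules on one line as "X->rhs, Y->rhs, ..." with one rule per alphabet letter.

A->BCD, B->BA, C->DAA, D->C

  step 2 ⇒ step 3: CBCDBCDBADAACBABCDBABCD ⇒ DAA·BA·DAA·C·BA·DAA·C·BA·BCD·C·BCD·BCD·DAA·BA·BCD·BA·DAA·C·BA·BCD·BA·DAA·C
    A ↦ BCD
    B ↦ BA
    C ↦ DAA
    D ↦ C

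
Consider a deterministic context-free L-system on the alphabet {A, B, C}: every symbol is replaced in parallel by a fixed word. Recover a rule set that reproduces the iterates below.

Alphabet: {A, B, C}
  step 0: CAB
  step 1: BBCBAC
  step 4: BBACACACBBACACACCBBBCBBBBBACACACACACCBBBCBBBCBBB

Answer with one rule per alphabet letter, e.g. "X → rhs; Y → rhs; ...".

  step 0 ⇒ step 1: CAB ⇒ BB·CB·AC
    A ↦ CB
    B ↦ AC
    C ↦ BB

A->CB, B->AC, C->BB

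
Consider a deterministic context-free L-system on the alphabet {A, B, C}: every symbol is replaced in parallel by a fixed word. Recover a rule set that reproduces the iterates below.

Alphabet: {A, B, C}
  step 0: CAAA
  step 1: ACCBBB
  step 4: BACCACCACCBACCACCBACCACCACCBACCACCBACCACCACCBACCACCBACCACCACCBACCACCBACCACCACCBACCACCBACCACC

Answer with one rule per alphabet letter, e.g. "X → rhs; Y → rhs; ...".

  step 0 ⇒ step 1: CAAA ⇒ ACC·B·B·B
    A ↦ B
    C ↦ ACC
    B ↦ ACC  (constrained at step 1)

A->B, B->ACC, C->ACC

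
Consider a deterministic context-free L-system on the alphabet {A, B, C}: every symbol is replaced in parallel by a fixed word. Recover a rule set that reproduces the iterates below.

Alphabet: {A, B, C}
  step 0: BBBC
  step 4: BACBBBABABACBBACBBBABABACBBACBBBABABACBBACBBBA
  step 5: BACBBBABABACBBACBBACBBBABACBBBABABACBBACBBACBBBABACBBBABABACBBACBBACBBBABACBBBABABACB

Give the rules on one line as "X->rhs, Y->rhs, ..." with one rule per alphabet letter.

  step 4 ⇒ step 5: BACBBBABABACBBACBBBABABACBBACBBBABABACBBACBBBA ⇒ BA·CB·B·BA·BA·BA·CB·BA·CB·BA·CB·B·BA·BA·CB·B·BA·BA·BA·CB·BA·CB·BA·CB·B·BA·BA·CB·B·BA·BA·BA·CB·BA·CB·BA·CB·B·BA·BA·CB·B·BA·BA·BA·CB
    A ↦ CB
    B ↦ BA
    C ↦ B

A->CB, B->BA, C->B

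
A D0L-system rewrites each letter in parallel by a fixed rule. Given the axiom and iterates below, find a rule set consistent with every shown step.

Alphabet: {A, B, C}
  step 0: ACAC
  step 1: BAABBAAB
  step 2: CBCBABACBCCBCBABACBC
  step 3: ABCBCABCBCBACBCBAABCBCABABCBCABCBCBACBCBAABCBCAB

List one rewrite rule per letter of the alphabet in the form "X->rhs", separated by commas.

  step 2 ⇒ step 3: CBCBABACBCCBCBABACBC ⇒ AB·CBC·AB·CBC·BA·CBC·BA·AB·CBC·AB·AB·CBC·AB·CBC·BA·CBC·BA·AB·CBC·AB
    A ↦ BA
    B ↦ CBC
    C ↦ AB

A->BA, B->CBC, C->AB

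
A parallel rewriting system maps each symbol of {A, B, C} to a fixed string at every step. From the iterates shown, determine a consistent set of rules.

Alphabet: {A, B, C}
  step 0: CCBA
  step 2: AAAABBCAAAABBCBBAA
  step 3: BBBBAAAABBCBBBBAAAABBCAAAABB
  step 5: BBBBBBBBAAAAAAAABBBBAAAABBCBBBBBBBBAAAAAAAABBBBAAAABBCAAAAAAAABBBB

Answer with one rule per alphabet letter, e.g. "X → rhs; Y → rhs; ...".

  step 2 ⇒ step 3: AAAABBCAAAABBCBBAA ⇒ B·B·B·B·AA·AA·BBC·B·B·B·B·AA·AA·BBC·AA·AA·B·B
    A ↦ B
    B ↦ AA
    C ↦ BBC

A->B, B->AA, C->BBC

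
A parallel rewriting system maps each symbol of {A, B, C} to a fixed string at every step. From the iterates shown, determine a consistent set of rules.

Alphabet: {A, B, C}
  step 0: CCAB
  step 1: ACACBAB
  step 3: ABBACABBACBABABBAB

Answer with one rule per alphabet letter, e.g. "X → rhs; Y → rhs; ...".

A->B, B->AB, C->AC

  step 0 ⇒ step 1: CCAB ⇒ AC·AC·B·AB
    A ↦ B
    B ↦ AB
    C ↦ AC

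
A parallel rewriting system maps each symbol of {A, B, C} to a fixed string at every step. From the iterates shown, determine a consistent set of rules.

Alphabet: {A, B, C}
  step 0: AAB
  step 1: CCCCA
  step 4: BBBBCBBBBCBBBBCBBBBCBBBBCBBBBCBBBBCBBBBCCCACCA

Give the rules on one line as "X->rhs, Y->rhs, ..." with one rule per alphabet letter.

  step 0 ⇒ step 1: AAB ⇒ C·C·CCA
    A ↦ C
    B ↦ CCA
    C ↦ BB  (constrained at step 1)

A->C, B->CCA, C->BB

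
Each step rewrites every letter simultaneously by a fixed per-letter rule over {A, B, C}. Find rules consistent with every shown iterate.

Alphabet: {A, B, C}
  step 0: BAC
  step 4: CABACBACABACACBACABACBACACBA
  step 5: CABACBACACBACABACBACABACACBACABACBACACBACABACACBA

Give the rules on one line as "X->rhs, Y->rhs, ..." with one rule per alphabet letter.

  step 4 ⇒ step 5: CABACBACABACACBACABACBACACBA ⇒ CA·BA·C·BA·CA·C·BA·CA·BA·C·BA·CA·BA·CA·C·BA·CA·BA·C·BA·CA·C·BA·CA·BA·CA·C·BA
    A ↦ BA
    B ↦ C
    C ↦ CA

A->BA, B->C, C->CA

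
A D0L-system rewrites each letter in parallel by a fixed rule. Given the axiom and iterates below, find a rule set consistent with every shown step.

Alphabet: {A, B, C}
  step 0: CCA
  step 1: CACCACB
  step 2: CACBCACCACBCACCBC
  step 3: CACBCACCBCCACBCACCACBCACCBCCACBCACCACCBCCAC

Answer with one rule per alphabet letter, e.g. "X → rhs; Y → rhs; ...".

A->B, B->CBC, C->CAC

  step 2 ⇒ step 3: CACBCACCACBCACCBC ⇒ CAC·B·CAC·CBC·CAC·B·CAC·CAC·B·CAC·CBC·CAC·B·CAC·CAC·CBC·CAC
    A ↦ B
    B ↦ CBC
    C ↦ CAC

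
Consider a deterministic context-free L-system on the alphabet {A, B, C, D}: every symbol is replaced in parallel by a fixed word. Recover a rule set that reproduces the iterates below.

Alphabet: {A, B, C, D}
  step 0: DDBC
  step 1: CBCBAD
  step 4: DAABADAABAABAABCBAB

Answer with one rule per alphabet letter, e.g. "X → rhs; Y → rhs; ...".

A->AB, B->A, C->D, D->CB

  step 0 ⇒ step 1: DDBC ⇒ CB·CB·A·D
    B ↦ A
    C ↦ D
    D ↦ CB
    A ↦ AB  (constrained at step 1)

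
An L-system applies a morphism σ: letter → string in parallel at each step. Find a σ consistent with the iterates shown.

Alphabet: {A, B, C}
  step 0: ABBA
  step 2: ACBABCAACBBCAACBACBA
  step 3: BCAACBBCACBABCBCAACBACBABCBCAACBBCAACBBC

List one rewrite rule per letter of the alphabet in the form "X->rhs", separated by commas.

A->BC, B->ACB, C->A

  step 2 ⇒ step 3: ACBABCAACBBCAACBACBA ⇒ BC·A·ACB·BC·ACB·A·BC·BC·A·ACB·ACB·A·BC·BC·A·ACB·BC·A·ACB·BC
    A ↦ BC
    B ↦ ACB
    C ↦ A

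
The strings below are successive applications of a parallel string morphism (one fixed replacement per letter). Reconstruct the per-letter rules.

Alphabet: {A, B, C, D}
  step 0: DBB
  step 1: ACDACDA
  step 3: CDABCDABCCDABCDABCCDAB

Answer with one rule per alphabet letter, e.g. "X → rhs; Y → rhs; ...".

  step 0 ⇒ step 1: DBB ⇒ A·CDA·CDA
    B ↦ CDA
    D ↦ A
    A ↦ BC  (constrained at step 1)
    C ↦ B  (constrained at step 1)

A->BC, B->CDA, C->B, D->A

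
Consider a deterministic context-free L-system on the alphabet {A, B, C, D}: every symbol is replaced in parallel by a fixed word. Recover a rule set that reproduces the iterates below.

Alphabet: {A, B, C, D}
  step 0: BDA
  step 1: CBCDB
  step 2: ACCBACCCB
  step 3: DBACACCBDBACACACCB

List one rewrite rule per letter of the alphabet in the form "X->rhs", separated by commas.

A->DB, B->CB, C->AC, D->C

  step 2 ⇒ step 3: ACCBACCCB ⇒ DB·AC·AC·CB·DB·AC·AC·AC·CB
    A ↦ DB
    B ↦ CB
    C ↦ AC
  step 0 ⇒ step 1: BDA ⇒ CB·C·DB
    D ↦ C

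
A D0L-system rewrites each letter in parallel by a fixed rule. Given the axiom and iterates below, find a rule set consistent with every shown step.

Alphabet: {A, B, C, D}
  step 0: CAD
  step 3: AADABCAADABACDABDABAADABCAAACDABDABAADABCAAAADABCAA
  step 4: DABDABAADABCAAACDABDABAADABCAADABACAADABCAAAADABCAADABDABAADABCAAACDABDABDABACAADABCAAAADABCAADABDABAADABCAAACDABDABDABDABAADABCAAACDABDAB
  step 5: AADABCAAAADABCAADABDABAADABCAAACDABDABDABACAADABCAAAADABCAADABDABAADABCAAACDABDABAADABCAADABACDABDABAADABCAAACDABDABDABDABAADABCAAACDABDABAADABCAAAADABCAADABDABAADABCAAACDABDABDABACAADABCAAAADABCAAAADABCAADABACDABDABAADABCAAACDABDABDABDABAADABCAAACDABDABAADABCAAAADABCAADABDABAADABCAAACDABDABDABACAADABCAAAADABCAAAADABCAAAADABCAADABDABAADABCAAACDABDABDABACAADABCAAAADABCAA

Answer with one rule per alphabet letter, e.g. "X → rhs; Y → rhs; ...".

  step 4 ⇒ step 5: DABDABAADABCAAACDABDABAADABCAADABACAADABCAAAADABCAADABDABAADABCAAACDABDABDABACAADABCAAAADABCAADABDABAADABCAAACDABDABDABDABAADABCAAACDABDAB ⇒ AA·DAB·CAA·AA·DAB·CAA·DAB·DAB·AA·DAB·CAA·AC·DAB·DAB·DAB·AC·AA·DAB·CAA·AA·DAB·CAA·DAB·DAB·AA·DAB·CAA·AC·DAB·DAB·AA·DAB·CAA·DAB·AC·DAB·DAB·AA·DAB·CAA·AC·DAB·DAB·DAB·DAB·AA·DAB·CAA·AC·DAB·DAB·AA·DAB·CAA·AA·DAB·CAA·DAB·DAB·AA·DAB·CAA·AC·DAB·DAB·DAB·AC·AA·DAB·CAA·AA·DAB·CAA·AA·DAB·CAA·DAB·AC·DAB·DAB·AA·DAB·CAA·AC·DAB·DAB·DAB·DAB·AA·DAB·CAA·AC·DAB·DAB·AA·DAB·CAA·AA·DAB·CAA·DAB·DAB·AA·DAB·CAA·AC·DAB·DAB·DAB·AC·AA·DAB·CAA·AA·DAB·CAA·AA·DAB·CAA·AA·DAB·CAA·DAB·DAB·AA·DAB·CAA·AC·DAB·DAB·DAB·AC·AA·DAB·CAA·AA·DAB·CAA
    A ↦ DAB
    B ↦ CAA
    C ↦ AC
    D ↦ AA

A->DAB, B->CAA, C->AC, D->AA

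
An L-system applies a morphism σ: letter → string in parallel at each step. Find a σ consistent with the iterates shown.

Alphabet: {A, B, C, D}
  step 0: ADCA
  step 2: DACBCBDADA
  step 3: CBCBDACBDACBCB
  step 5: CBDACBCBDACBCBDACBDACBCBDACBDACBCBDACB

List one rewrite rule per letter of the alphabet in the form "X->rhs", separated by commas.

  step 2 ⇒ step 3: DACBCBDADA ⇒ C·B·CB·DA·CB·DA·C·B·C·B
    A ↦ B
    B ↦ DA
    C ↦ CB
    D ↦ C

A->B, B->DA, C->CB, D->C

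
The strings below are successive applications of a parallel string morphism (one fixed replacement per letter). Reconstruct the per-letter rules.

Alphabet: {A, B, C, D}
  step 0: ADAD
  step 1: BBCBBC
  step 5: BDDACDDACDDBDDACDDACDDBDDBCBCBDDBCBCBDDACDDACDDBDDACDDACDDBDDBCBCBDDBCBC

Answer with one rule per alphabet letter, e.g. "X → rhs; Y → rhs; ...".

A->B, B->AC, C->DD, D->BC

  step 0 ⇒ step 1: ADAD ⇒ B·BC·B·BC
    A ↦ B
    D ↦ BC
    B ↦ AC  (constrained at step 1)
    C ↦ DD  (constrained at step 1)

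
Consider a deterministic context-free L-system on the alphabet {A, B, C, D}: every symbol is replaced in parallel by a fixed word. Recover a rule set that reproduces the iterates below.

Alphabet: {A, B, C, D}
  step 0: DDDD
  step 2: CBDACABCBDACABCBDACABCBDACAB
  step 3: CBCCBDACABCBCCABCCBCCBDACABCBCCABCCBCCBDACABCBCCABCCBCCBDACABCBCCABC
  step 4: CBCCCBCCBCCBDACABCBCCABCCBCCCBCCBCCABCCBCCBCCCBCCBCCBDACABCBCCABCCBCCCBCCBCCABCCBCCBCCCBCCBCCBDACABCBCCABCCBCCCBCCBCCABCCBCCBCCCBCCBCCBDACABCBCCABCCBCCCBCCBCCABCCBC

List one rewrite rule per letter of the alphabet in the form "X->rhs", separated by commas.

A->CAB, B->C, C->CBC, D->BDA

  step 3 ⇒ step 4: CBCCBDACABCBCCABCCBCCBDACABCBCCABCCBCCBDACABCBCCABCCBCCBDACABCBCCABC ⇒ CBC·C·CBC·CBC·C·BDA·CAB·CBC·CAB·C·CBC·C·CBC·CBC·CAB·C·CBC·CBC·C·CBC·CBC·C·BDA·CAB·CBC·CAB·C·CBC·C·CBC·CBC·CAB·C·CBC·CBC·C·CBC·CBC·C·BDA·CAB·CBC·CAB·C·CBC·C·CBC·CBC·CAB·C·CBC·CBC·C·CBC·CBC·C·BDA·CAB·CBC·CAB·C·CBC·C·CBC·CBC·CAB·C·CBC
    A ↦ CAB
    B ↦ C
    C ↦ CBC
    D ↦ BDA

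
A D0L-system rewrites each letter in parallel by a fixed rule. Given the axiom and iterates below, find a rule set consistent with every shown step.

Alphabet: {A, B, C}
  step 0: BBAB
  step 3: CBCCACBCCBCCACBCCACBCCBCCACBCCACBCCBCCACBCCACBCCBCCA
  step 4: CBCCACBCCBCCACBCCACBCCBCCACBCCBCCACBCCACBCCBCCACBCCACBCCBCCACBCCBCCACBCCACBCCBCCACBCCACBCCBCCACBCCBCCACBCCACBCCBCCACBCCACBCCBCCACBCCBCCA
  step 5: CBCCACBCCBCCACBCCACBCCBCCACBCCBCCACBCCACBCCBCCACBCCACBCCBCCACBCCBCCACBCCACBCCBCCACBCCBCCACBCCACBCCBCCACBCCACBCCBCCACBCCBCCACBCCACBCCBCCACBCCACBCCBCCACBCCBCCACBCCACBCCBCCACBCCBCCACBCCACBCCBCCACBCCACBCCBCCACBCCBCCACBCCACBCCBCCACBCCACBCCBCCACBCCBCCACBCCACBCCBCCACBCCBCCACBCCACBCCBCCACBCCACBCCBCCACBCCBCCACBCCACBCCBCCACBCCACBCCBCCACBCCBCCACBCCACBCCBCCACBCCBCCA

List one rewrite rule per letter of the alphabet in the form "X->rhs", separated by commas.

A->CA, B->CA, C->CBC

  step 4 ⇒ step 5: CBCCACBCCBCCACBCCACBCCBCCACBCCBCCACBCCACBCCBCCACBCCACBCCBCCACBCCBCCACBCCACBCCBCCACBCCACBCCBCCACBCCBCCACBCCACBCCBCCACBCCACBCCBCCACBCCBCCA ⇒ CBC·CA·CBC·CBC·CA·CBC·CA·CBC·CBC·CA·CBC·CBC·CA·CBC·CA·CBC·CBC·CA·CBC·CA·CBC·CBC·CA·CBC·CBC·CA·CBC·CA·CBC·CBC·CA·CBC·CBC·CA·CBC·CA·CBC·CBC·CA·CBC·CA·CBC·CBC·CA·CBC·CBC·CA·CBC·CA·CBC·CBC·CA·CBC·CA·CBC·CBC·CA·CBC·CBC·CA·CBC·CA·CBC·CBC·CA·CBC·CBC·CA·CBC·CA·CBC·CBC·CA·CBC·CA·CBC·CBC·CA·CBC·CBC·CA·CBC·CA·CBC·CBC·CA·CBC·CA·CBC·CBC·CA·CBC·CBC·CA·CBC·CA·CBC·CBC·CA·CBC·CBC·CA·CBC·CA·CBC·CBC·CA·CBC·CA·CBC·CBC·CA·CBC·CBC·CA·CBC·CA·CBC·CBC·CA·CBC·CA·CBC·CBC·CA·CBC·CBC·CA·CBC·CA·CBC·CBC·CA·CBC·CBC·CA
    A ↦ CA
    B ↦ CA
    C ↦ CBC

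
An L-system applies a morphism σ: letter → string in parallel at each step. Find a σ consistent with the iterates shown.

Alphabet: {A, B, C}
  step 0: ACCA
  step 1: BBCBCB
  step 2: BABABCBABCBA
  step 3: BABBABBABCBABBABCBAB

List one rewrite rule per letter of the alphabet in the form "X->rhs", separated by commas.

  step 2 ⇒ step 3: BABABCBABCBA ⇒ BA·B·BA·B·BA·BC·BA·B·BA·BC·BA·B
    A ↦ B
    B ↦ BA
    C ↦ BC

A->B, B->BA, C->BC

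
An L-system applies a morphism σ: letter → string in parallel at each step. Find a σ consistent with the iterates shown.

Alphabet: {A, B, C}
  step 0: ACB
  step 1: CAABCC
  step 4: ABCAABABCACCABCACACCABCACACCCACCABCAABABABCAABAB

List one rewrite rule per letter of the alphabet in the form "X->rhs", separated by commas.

  step 0 ⇒ step 1: ACB ⇒ CA·AB·CC
    A ↦ CA
    B ↦ CC
    C ↦ AB

A->CA, B->CC, C->AB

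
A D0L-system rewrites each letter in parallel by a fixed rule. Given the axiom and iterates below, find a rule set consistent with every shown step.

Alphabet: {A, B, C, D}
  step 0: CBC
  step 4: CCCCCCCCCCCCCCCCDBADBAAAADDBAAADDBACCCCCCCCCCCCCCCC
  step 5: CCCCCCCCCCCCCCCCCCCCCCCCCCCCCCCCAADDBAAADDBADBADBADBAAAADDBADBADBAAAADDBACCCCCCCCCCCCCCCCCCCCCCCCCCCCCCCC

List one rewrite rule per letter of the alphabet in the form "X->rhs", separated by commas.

A->DBA, B->AD, C->CC, D->A

  step 4 ⇒ step 5: CCCCCCCCCCCCCCCCDBADBAAAADDBAAADDBACCCCCCCCCCCCCCCC ⇒ CC·CC·CC·CC·CC·CC·CC·CC·CC·CC·CC·CC·CC·CC·CC·CC·A·AD·DBA·A·AD·DBA·DBA·DBA·DBA·A·A·AD·DBA·DBA·DBA·A·A·AD·DBA·CC·CC·CC·CC·CC·CC·CC·CC·CC·CC·CC·CC·CC·CC·CC·CC
    A ↦ DBA
    B ↦ AD
    C ↦ CC
    D ↦ A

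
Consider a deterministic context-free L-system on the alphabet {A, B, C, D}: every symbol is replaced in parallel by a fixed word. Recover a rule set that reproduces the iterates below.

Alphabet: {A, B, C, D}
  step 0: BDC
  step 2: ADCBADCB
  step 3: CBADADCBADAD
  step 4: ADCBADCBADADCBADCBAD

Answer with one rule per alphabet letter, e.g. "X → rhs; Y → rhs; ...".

  step 3 ⇒ step 4: CBADADCBADAD ⇒ A·D·CB·AD·CB·AD·A·D·CB·AD·CB·AD
    A ↦ CB
    B ↦ D
    C ↦ A
    D ↦ AD

A->CB, B->D, C->A, D->AD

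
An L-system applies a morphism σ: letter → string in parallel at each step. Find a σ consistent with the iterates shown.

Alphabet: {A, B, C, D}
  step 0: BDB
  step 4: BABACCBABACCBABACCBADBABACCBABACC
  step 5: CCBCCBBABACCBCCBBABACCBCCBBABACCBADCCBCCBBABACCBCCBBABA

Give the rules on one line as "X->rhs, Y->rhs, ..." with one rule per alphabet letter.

A->B, B->CC, C->BA, D->AD

  step 4 ⇒ step 5: BABACCBABACCBABACCBADBABACCBABACC ⇒ CC·B·CC·B·BA·BA·CC·B·CC·B·BA·BA·CC·B·CC·B·BA·BA·CC·B·AD·CC·B·CC·B·BA·BA·CC·B·CC·B·BA·BA
    A ↦ B
    B ↦ CC
    C ↦ BA
    D ↦ AD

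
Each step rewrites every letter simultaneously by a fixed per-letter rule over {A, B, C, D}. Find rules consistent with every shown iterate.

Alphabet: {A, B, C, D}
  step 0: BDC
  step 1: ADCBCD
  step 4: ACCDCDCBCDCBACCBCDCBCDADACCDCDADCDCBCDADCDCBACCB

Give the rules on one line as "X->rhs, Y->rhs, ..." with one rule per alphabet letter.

  step 0 ⇒ step 1: BDC ⇒ AD·CB·CD
    B ↦ AD
    C ↦ CD
    D ↦ CB
    A ↦ AC  (constrained at step 1)

A->AC, B->AD, C->CD, D->CB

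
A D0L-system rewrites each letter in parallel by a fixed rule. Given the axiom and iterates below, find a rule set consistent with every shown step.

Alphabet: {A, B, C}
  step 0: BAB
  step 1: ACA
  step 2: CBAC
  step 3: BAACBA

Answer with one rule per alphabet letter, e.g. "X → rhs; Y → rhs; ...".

  step 2 ⇒ step 3: CBAC ⇒ BA·A·C·BA
    A ↦ C
    B ↦ A
    C ↦ BA

A->C, B->A, C->BA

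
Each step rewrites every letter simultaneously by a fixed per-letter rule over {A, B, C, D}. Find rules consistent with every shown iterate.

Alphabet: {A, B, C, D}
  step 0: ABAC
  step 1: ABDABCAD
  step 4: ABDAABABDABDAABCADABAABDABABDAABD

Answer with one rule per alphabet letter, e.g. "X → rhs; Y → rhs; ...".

  step 0 ⇒ step 1: ABAC ⇒ AB·D·AB·CAD
    A ↦ AB
    B ↦ D
    C ↦ CAD
    D ↦ A  (constrained at step 1)

A->AB, B->D, C->CAD, D->A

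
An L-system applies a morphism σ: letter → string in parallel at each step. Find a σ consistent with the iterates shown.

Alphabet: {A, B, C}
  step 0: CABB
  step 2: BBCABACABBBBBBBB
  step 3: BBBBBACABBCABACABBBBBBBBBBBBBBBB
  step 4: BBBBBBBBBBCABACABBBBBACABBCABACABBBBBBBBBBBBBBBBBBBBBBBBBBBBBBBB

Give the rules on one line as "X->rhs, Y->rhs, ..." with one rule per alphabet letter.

A->CA, B->BB, C->BA

  step 3 ⇒ step 4: BBBBBACABBCABACABBBBBBBBBBBBBBBB ⇒ BB·BB·BB·BB·BB·CA·BA·CA·BB·BB·BA·CA·BB·CA·BA·CA·BB·BB·BB·BB·BB·BB·BB·BB·BB·BB·BB·BB·BB·BB·BB·BB
    A ↦ CA
    B ↦ BB
    C ↦ BA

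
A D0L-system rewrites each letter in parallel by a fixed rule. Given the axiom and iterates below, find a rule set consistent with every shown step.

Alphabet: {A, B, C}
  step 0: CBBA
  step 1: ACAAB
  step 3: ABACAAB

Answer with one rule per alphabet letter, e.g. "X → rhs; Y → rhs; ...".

A->B, B->A, C->AC

  step 0 ⇒ step 1: CBBA ⇒ AC·A·A·B
    A ↦ B
    B ↦ A
    C ↦ AC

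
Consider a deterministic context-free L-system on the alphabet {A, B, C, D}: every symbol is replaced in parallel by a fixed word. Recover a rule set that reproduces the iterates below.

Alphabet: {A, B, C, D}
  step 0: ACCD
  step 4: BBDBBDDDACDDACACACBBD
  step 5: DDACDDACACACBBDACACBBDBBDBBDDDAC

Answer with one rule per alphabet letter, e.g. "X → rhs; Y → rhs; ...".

  step 4 ⇒ step 5: BBDBBDDDACDDACACACBBD ⇒ D·D·AC·D·D·AC·AC·AC·BB·D·AC·AC·BB·D·BB·D·BB·D·D·D·AC
    A ↦ BB
    B ↦ D
    C ↦ D
    D ↦ AC

A->BB, B->D, C->D, D->AC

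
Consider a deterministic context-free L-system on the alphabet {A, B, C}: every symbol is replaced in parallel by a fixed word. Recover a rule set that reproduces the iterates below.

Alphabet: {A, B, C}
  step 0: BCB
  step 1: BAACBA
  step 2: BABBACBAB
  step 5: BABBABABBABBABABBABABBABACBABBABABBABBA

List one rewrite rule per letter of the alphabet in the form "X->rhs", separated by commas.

A->B, B->BA, C->AC

  step 1 ⇒ step 2: BAACBA ⇒ BA·B·B·AC·BA·B
    A ↦ B
    B ↦ BA
    C ↦ AC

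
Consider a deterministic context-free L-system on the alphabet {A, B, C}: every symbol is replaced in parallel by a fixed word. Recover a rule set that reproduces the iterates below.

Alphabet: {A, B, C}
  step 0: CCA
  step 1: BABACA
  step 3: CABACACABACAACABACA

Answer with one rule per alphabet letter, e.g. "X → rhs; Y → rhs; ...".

  step 0 ⇒ step 1: CCA ⇒ BA·BA·CA
    A ↦ CA
    C ↦ BA
    B ↦ A  (constrained at step 1)

A->CA, B->A, C->BA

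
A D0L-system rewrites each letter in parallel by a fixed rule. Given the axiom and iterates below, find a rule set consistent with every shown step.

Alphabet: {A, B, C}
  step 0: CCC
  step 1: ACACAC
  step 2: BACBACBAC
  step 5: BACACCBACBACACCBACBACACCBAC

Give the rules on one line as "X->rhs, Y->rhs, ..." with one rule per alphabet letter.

  step 1 ⇒ step 2: ACACAC ⇒ B·AC·B·AC·B·AC
    A ↦ B
    C ↦ AC
    B ↦ C  (constrained at step 2)

A->B, B->C, C->AC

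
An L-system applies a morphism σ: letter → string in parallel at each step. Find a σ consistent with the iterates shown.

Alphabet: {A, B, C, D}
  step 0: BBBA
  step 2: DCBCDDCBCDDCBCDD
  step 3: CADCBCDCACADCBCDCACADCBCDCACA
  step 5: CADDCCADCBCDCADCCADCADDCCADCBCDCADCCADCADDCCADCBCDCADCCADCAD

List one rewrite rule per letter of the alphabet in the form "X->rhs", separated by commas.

A->C, B->CBC, C->D, D->CA

  step 2 ⇒ step 3: DCBCDDCBCDDCBCDD ⇒ CA·D·CBC·D·CA·CA·D·CBC·D·CA·CA·D·CBC·D·CA·CA
    B ↦ CBC
    C ↦ D
    D ↦ CA
    A ↦ C  (constrained at step 0)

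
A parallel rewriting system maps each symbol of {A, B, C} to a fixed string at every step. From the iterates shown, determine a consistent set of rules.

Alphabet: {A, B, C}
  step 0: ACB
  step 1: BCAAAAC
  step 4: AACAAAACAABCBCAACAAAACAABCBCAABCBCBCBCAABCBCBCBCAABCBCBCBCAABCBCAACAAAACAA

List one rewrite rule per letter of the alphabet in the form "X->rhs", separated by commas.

A->BC, B->AAC, C->AA

  step 0 ⇒ step 1: ACB ⇒ BC·AA·AAC
    A ↦ BC
    B ↦ AAC
    C ↦ AA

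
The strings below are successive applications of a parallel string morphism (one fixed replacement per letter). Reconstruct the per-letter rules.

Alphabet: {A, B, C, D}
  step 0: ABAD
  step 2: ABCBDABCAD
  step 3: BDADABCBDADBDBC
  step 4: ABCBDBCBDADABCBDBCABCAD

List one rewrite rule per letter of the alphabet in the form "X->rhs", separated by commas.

  step 3 ⇒ step 4: BDADABCBDADBDBC ⇒ A·BC·BD·BC·BD·A·D·A·BC·BD·BC·A·BC·A·D
    A ↦ BD
    B ↦ A
    C ↦ D
    D ↦ BC

A->BD, B->A, C->D, D->BC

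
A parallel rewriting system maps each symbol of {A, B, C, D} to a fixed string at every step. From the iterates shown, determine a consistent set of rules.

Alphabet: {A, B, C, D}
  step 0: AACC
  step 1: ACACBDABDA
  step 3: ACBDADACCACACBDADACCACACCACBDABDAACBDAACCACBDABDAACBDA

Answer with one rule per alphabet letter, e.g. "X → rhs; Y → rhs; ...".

  step 0 ⇒ step 1: AACC ⇒ AC·AC·BDA·BDA
    A ↦ AC
    C ↦ BDA
    B ↦ D  (constrained at step 1)
    D ↦ ACC  (constrained at step 1)

A->AC, B->D, C->BDA, D->ACC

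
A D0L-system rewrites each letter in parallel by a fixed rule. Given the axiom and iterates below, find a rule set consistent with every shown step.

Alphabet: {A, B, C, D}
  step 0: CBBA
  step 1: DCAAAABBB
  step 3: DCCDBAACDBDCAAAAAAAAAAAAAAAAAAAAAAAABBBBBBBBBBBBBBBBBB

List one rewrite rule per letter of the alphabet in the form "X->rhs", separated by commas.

A->BBB, B->AA, C->DC, D->CDB

  step 0 ⇒ step 1: CBBA ⇒ DC·AA·AA·BBB
    A ↦ BBB
    B ↦ AA
    C ↦ DC
    D ↦ CDB  (constrained at step 1)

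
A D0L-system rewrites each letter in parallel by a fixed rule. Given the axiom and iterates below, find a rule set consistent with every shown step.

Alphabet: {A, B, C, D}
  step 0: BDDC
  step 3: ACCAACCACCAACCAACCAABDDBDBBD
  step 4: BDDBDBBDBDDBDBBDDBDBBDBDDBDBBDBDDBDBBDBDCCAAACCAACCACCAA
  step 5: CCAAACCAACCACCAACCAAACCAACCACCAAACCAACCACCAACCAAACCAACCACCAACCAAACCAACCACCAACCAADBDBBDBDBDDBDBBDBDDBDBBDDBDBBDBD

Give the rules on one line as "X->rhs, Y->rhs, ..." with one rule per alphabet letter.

  step 4 ⇒ step 5: BDDBDBBDBDDBDBBDDBDBBDBDDBDBBDBDDBDBBDBDCCAAACCAACCACCAA ⇒ CCA·A·A·CCA·A·CCA·CCA·A·CCA·A·A·CCA·A·CCA·CCA·A·A·CCA·A·CCA·CCA·A·CCA·A·A·CCA·A·CCA·CCA·A·CCA·A·A·CCA·A·CCA·CCA·A·CCA·A·DB·DB·BD·BD·BD·DB·DB·BD·BD·DB·DB·BD·DB·DB·BD·BD
    A ↦ BD
    B ↦ CCA
    C ↦ DB
    D ↦ A

A->BD, B->CCA, C->DB, D->A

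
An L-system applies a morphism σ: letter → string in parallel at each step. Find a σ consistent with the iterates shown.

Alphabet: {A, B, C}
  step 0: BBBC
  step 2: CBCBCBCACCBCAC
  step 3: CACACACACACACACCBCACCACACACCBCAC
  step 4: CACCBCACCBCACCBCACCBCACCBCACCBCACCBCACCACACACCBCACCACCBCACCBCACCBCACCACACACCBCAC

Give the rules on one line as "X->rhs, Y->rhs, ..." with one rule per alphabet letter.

  step 3 ⇒ step 4: CACACACACACACACCBCACCACACACCBCAC ⇒ CAC·CB·CAC·CB·CAC·CB·CAC·CB·CAC·CB·CAC·CB·CAC·CB·CAC·CAC·A·CAC·CB·CAC·CAC·CB·CAC·CB·CAC·CB·CAC·CAC·A·CAC·CB·CAC
    A ↦ CB
    B ↦ A
    C ↦ CAC

A->CB, B->A, C->CAC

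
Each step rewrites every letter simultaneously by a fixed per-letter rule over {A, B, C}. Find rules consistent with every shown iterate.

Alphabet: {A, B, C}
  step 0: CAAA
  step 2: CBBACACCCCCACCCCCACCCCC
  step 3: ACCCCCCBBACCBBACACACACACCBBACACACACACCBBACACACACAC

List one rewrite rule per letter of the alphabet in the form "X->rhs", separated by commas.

A->CBB, B->CC, C->AC

  step 2 ⇒ step 3: CBBACACCCCCACCCCCACCCCC ⇒ AC·CC·CC·CBB·AC·CBB·AC·AC·AC·AC·AC·CBB·AC·AC·AC·AC·AC·CBB·AC·AC·AC·AC·AC
    A ↦ CBB
    B ↦ CC
    C ↦ AC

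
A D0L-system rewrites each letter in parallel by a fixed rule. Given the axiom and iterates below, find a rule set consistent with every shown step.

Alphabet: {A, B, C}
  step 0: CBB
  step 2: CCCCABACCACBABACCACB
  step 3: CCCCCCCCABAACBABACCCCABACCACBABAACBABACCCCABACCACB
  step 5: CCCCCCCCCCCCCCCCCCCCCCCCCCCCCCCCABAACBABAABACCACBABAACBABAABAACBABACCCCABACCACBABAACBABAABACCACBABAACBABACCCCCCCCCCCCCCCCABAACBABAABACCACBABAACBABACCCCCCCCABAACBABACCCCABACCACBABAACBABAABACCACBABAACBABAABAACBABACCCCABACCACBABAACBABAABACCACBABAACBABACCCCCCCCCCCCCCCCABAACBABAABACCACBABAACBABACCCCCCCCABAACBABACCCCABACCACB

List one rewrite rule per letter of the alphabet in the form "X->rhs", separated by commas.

A->ABA, B->ACB, C->CC

  step 2 ⇒ step 3: CCCCABACCACBABACCACB ⇒ CC·CC·CC·CC·ABA·ACB·ABA·CC·CC·ABA·CC·ACB·ABA·ACB·ABA·CC·CC·ABA·CC·ACB
    A ↦ ABA
    B ↦ ACB
    C ↦ CC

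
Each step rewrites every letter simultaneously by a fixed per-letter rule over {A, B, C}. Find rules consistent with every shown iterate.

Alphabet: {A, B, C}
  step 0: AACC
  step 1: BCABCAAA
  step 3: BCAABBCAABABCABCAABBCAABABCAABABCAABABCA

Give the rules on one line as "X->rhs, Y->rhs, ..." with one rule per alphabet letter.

  step 0 ⇒ step 1: AACC ⇒ BCA·BCA·A·A
    A ↦ BCA
    C ↦ A
    B ↦ AB  (constrained at step 1)

A->BCA, B->AB, C->A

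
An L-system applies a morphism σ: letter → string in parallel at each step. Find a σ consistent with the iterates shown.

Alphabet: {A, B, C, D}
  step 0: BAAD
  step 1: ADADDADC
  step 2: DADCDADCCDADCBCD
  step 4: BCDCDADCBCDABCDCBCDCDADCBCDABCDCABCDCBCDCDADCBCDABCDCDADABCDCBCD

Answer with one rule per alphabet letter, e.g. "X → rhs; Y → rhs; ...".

A->DAD, B->A, C->BCD, D->C

  step 1 ⇒ step 2: ADADDADC ⇒ DAD·C·DAD·C·C·DAD·C·BCD
    A ↦ DAD
    C ↦ BCD
    D ↦ C
  step 0 ⇒ step 1: BAAD ⇒ A·DAD·DAD·C
    B ↦ A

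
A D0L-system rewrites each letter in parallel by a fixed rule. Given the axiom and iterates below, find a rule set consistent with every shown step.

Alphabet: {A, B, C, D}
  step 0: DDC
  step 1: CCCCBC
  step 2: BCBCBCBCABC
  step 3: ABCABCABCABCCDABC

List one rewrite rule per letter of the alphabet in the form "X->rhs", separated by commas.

  step 2 ⇒ step 3: BCBCBCBCABC ⇒ A·BC·A·BC·A·BC·A·BC·CD·A·BC
    A ↦ CD
    B ↦ A
    C ↦ BC
  step 0 ⇒ step 1: DDC ⇒ CC·CC·BC
    D ↦ CC

A->CD, B->A, C->BC, D->CC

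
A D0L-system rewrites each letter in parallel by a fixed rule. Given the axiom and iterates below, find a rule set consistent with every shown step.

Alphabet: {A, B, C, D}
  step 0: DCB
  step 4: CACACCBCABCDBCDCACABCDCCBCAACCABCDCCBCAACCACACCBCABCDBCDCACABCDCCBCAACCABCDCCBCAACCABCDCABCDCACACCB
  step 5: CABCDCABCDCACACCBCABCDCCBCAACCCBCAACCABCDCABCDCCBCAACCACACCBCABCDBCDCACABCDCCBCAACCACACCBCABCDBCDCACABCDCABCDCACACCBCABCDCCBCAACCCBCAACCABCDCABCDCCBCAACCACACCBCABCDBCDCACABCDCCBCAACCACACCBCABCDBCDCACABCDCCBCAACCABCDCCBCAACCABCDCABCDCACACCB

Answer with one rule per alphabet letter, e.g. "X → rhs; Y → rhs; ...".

A->BCD, B->CCB, C->CA, D->AC

  step 4 ⇒ step 5: CACACCBCABCDBCDCACABCDCCBCAACCABCDCCBCAACCACACCBCABCDBCDCACABCDCCBCAACCABCDCCBCAACCABCDCABCDCACACCB ⇒ CA·BCD·CA·BCD·CA·CA·CCB·CA·BCD·CCB·CA·AC·CCB·CA·AC·CA·BCD·CA·BCD·CCB·CA·AC·CA·CA·CCB·CA·BCD·BCD·CA·CA·BCD·CCB·CA·AC·CA·CA·CCB·CA·BCD·BCD·CA·CA·BCD·CA·BCD·CA·CA·CCB·CA·BCD·CCB·CA·AC·CCB·CA·AC·CA·BCD·CA·BCD·CCB·CA·AC·CA·CA·CCB·CA·BCD·BCD·CA·CA·BCD·CCB·CA·AC·CA·CA·CCB·CA·BCD·BCD·CA·CA·BCD·CCB·CA·AC·CA·BCD·CCB·CA·AC·CA·BCD·CA·BCD·CA·CA·CCB
    A ↦ BCD
    B ↦ CCB
    C ↦ CA
    D ↦ AC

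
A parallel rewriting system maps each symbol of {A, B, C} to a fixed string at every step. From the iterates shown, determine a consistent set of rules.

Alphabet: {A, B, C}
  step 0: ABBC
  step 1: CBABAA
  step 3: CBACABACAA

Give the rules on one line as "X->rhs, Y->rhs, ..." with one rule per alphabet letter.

A->C, B->BA, C->A

  step 0 ⇒ step 1: ABBC ⇒ C·BA·BA·A
    A ↦ C
    B ↦ BA
    C ↦ A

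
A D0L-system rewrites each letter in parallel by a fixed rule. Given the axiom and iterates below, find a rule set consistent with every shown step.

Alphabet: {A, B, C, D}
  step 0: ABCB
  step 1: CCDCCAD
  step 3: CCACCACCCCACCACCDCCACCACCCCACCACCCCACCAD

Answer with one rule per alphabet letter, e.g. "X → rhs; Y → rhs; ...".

  step 0 ⇒ step 1: ABCB ⇒ CC·D·CCA·D
    A ↦ CC
    B ↦ D
    C ↦ CCA
    D ↦ B  (constrained at step 1)

A->CC, B->D, C->CCA, D->B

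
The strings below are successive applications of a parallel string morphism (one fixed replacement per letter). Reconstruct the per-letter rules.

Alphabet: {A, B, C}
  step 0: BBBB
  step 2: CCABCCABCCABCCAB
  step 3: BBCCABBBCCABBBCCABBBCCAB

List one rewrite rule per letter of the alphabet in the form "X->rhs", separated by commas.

  step 2 ⇒ step 3: CCABCCABCCABCCAB ⇒ B·B·CC·AB·B·B·CC·AB·B·B·CC·AB·B·B·CC·AB
    A ↦ CC
    B ↦ AB
    C ↦ B

A->CC, B->AB, C->B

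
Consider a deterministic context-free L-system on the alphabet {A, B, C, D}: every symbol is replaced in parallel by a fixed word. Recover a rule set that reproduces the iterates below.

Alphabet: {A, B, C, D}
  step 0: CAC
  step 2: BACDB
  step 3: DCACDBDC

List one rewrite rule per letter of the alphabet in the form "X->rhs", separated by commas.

  step 2 ⇒ step 3: BACDB ⇒ DC·AC·D·B·DC
    A ↦ AC
    B ↦ DC
    C ↦ D
    D ↦ B

A->AC, B->DC, C->D, D->B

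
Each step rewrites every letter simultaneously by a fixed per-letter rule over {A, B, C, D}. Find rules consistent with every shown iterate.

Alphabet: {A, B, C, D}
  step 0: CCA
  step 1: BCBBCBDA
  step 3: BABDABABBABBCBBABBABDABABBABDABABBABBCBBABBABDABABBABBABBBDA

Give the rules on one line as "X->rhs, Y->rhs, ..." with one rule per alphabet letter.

A->DA, B->BAB, C->BCB, D->BB

  step 0 ⇒ step 1: CCA ⇒ BCB·BCB·DA
    A ↦ DA
    C ↦ BCB
    B ↦ BAB  (constrained at step 1)
    D ↦ BB  (constrained at step 1)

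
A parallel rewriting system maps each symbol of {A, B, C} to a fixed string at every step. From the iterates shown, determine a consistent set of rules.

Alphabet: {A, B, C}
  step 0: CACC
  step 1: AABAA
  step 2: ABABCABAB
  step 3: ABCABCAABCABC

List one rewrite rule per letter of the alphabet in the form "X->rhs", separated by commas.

  step 2 ⇒ step 3: ABABCABAB ⇒ AB·C·AB·C·A·AB·C·AB·C
    A ↦ AB
    B ↦ C
    C ↦ A

A->AB, B->C, C->A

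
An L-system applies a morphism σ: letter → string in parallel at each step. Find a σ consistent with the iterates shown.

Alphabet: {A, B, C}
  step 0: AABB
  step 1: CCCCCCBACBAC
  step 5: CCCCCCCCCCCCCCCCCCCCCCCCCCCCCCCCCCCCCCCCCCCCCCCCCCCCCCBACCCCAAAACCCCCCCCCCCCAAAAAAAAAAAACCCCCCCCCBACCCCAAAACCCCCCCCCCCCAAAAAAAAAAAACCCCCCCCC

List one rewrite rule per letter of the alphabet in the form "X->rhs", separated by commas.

A->CCC, B->BAC, C->A

  step 0 ⇒ step 1: AABB ⇒ CCC·CCC·BAC·BAC
    A ↦ CCC
    B ↦ BAC
    C ↦ A  (constrained at step 1)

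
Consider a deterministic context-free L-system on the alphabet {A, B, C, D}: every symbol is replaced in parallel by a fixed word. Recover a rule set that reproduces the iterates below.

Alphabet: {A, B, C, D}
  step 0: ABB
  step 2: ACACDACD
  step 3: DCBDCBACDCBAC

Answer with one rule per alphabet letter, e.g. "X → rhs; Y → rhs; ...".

  step 2 ⇒ step 3: ACACDACD ⇒ D·CB·D·CB·AC·D·CB·AC
    A ↦ D
    C ↦ CB
    D ↦ AC
    B ↦ DA  (constrained at step 0)

A->D, B->DA, C->CB, D->AC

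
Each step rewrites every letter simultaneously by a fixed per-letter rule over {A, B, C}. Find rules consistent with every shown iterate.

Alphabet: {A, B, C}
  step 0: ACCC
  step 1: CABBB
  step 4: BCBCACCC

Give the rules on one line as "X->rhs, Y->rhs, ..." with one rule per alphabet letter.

  step 0 ⇒ step 1: ACCC ⇒ CA·B·B·B
    A ↦ CA
    C ↦ B
    B ↦ C  (constrained at step 1)

A->CA, B->C, C->B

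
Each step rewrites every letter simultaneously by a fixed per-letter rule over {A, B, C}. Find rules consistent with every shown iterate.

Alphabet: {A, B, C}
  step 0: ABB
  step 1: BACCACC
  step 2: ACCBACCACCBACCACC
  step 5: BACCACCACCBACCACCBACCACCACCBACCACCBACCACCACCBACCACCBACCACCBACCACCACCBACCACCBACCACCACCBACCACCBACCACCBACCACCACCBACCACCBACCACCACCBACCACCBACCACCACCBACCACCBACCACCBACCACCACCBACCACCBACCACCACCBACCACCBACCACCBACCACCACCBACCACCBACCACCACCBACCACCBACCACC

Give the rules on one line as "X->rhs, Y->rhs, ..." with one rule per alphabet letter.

  step 1 ⇒ step 2: BACCACC ⇒ ACC·B·ACC·ACC·B·ACC·ACC
    A ↦ B
    B ↦ ACC
    C ↦ ACC

A->B, B->ACC, C->ACC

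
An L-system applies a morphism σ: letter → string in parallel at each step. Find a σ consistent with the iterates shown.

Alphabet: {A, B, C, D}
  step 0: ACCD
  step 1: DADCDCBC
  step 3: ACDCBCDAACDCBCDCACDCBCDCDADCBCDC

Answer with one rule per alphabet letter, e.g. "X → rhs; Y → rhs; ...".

  step 0 ⇒ step 1: ACCD ⇒ DA·DC·DC·BC
    A ↦ DA
    C ↦ DC
    D ↦ BC
    B ↦ AC  (constrained at step 1)

A->DA, B->AC, C->DC, D->BC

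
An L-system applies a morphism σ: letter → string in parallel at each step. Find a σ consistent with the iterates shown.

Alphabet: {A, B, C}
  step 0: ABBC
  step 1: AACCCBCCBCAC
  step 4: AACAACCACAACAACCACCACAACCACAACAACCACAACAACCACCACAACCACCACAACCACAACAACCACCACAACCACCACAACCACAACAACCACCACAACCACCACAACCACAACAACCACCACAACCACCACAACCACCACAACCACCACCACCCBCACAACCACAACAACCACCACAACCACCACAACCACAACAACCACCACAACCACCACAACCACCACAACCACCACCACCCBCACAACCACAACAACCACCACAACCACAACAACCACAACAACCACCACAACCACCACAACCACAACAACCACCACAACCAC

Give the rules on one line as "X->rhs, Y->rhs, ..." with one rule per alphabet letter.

A->AAC, B->CCB, C->CAC

  step 0 ⇒ step 1: ABBC ⇒ AAC·CCB·CCB·CAC
    A ↦ AAC
    B ↦ CCB
    C ↦ CAC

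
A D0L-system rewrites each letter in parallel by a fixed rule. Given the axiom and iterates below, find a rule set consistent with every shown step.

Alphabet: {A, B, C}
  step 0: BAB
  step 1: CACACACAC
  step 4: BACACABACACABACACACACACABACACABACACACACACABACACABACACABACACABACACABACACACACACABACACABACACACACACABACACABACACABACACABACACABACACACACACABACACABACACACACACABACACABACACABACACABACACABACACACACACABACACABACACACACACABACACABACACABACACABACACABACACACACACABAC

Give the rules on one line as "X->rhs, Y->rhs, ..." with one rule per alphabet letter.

  step 0 ⇒ step 1: BAB ⇒ CAC·ACA·CAC
    A ↦ ACA
    B ↦ CAC
    C ↦ BAC  (constrained at step 1)

A->ACA, B->CAC, C->BAC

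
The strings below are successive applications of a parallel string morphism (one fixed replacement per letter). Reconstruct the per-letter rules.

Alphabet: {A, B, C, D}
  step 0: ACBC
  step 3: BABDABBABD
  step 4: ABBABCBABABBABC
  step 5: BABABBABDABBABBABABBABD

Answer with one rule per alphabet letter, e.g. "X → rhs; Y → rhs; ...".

A->B, B->AB, C->D, D->C

  step 4 ⇒ step 5: ABBABCBABABBABC ⇒ B·AB·AB·B·AB·D·AB·B·AB·B·AB·AB·B·AB·D
    A ↦ B
    B ↦ AB
    C ↦ D
  step 3 ⇒ step 4: BABDABBABD ⇒ AB·B·AB·C·B·AB·AB·B·AB·C
    D ↦ C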